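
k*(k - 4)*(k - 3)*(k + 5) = k^4 - 2*k^3 - 23*k^2 + 60*k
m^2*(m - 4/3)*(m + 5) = m^4 + 11*m^3/3 - 20*m^2/3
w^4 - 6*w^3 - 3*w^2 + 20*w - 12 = (w - 6)*(w - 1)^2*(w + 2)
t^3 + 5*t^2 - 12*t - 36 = (t - 3)*(t + 2)*(t + 6)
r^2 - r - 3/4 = (r - 3/2)*(r + 1/2)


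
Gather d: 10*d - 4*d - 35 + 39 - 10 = 6*d - 6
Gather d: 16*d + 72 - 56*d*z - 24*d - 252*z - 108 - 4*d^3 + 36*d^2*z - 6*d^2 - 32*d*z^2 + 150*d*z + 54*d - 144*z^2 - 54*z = -4*d^3 + d^2*(36*z - 6) + d*(-32*z^2 + 94*z + 46) - 144*z^2 - 306*z - 36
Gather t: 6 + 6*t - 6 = 6*t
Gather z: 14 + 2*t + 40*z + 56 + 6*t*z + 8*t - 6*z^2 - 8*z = 10*t - 6*z^2 + z*(6*t + 32) + 70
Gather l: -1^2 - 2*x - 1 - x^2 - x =-x^2 - 3*x - 2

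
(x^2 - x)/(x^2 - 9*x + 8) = x/(x - 8)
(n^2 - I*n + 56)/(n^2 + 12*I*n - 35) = (n - 8*I)/(n + 5*I)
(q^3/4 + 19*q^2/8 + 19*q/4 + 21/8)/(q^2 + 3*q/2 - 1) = (2*q^3 + 19*q^2 + 38*q + 21)/(4*(2*q^2 + 3*q - 2))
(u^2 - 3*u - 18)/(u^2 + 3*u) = (u - 6)/u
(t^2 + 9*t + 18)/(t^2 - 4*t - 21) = (t + 6)/(t - 7)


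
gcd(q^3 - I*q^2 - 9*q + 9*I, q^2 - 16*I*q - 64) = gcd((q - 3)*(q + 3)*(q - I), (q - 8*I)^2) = 1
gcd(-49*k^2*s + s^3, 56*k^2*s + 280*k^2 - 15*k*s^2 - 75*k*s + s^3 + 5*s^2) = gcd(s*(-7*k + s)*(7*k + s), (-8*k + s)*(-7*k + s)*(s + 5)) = -7*k + s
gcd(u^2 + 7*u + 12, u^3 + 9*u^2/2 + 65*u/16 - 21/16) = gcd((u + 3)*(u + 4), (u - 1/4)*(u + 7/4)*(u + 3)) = u + 3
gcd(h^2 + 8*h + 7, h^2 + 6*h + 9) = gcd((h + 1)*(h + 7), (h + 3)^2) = 1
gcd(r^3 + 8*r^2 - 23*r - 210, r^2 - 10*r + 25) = r - 5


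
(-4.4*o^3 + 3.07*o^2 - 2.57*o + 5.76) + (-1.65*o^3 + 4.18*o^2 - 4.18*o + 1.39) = -6.05*o^3 + 7.25*o^2 - 6.75*o + 7.15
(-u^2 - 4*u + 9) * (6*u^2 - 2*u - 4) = -6*u^4 - 22*u^3 + 66*u^2 - 2*u - 36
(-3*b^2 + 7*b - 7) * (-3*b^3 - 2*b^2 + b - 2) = 9*b^5 - 15*b^4 + 4*b^3 + 27*b^2 - 21*b + 14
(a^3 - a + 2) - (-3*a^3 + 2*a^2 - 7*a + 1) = 4*a^3 - 2*a^2 + 6*a + 1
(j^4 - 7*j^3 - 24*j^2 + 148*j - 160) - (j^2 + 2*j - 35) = j^4 - 7*j^3 - 25*j^2 + 146*j - 125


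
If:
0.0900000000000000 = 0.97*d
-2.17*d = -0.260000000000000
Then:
No Solution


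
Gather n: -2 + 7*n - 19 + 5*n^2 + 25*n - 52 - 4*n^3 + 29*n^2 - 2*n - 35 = -4*n^3 + 34*n^2 + 30*n - 108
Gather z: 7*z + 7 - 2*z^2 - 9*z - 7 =-2*z^2 - 2*z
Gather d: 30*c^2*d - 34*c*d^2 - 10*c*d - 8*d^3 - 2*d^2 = -8*d^3 + d^2*(-34*c - 2) + d*(30*c^2 - 10*c)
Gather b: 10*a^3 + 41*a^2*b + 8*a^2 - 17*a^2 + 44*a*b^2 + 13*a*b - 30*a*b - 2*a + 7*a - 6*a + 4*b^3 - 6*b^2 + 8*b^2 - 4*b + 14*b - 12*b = 10*a^3 - 9*a^2 - a + 4*b^3 + b^2*(44*a + 2) + b*(41*a^2 - 17*a - 2)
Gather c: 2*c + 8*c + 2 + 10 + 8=10*c + 20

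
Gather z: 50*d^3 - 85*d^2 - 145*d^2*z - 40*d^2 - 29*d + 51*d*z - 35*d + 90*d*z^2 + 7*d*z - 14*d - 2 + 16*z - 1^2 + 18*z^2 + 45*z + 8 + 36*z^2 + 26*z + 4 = 50*d^3 - 125*d^2 - 78*d + z^2*(90*d + 54) + z*(-145*d^2 + 58*d + 87) + 9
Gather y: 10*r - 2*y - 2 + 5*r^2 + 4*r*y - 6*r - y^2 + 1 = 5*r^2 + 4*r - y^2 + y*(4*r - 2) - 1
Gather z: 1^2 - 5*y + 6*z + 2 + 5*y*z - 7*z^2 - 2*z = -5*y - 7*z^2 + z*(5*y + 4) + 3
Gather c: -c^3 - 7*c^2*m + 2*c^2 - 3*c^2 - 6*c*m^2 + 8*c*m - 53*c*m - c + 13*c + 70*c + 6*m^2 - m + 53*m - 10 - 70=-c^3 + c^2*(-7*m - 1) + c*(-6*m^2 - 45*m + 82) + 6*m^2 + 52*m - 80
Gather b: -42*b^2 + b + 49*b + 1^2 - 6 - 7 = -42*b^2 + 50*b - 12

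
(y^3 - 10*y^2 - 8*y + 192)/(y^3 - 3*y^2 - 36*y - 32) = (y - 6)/(y + 1)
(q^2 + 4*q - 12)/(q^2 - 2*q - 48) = (q - 2)/(q - 8)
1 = 1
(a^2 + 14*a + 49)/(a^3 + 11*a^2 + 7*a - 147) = 1/(a - 3)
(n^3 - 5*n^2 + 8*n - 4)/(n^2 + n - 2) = (n^2 - 4*n + 4)/(n + 2)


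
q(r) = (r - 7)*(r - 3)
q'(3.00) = -4.00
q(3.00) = 0.00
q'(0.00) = -10.00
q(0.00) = 21.00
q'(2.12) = -5.76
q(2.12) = 4.29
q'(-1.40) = -12.80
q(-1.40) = 36.96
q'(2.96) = -4.08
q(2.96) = 0.16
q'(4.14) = -1.72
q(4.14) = -3.26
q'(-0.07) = -10.14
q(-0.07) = 21.70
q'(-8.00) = -26.00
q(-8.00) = 165.00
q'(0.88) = -8.24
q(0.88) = 12.97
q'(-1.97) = -13.94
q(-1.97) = 44.58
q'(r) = 2*r - 10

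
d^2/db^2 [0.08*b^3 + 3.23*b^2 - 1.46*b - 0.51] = 0.48*b + 6.46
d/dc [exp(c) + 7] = exp(c)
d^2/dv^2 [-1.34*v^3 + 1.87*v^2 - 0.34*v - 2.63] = 3.74 - 8.04*v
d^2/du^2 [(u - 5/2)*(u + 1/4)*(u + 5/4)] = 6*u - 2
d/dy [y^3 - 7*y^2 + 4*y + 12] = 3*y^2 - 14*y + 4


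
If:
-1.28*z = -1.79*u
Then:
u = 0.715083798882682*z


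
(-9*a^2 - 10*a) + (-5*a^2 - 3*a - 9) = -14*a^2 - 13*a - 9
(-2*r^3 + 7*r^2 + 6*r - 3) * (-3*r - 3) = 6*r^4 - 15*r^3 - 39*r^2 - 9*r + 9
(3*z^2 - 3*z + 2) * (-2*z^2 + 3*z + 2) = -6*z^4 + 15*z^3 - 7*z^2 + 4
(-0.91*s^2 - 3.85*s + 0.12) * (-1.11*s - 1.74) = 1.0101*s^3 + 5.8569*s^2 + 6.5658*s - 0.2088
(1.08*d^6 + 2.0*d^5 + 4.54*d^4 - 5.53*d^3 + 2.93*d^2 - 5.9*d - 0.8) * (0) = 0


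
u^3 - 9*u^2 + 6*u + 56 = (u - 7)*(u - 4)*(u + 2)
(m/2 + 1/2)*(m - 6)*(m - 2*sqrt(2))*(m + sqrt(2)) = m^4/2 - 5*m^3/2 - sqrt(2)*m^3/2 - 5*m^2 + 5*sqrt(2)*m^2/2 + 3*sqrt(2)*m + 10*m + 12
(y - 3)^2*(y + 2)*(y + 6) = y^4 + 2*y^3 - 27*y^2 + 108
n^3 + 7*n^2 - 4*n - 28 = (n - 2)*(n + 2)*(n + 7)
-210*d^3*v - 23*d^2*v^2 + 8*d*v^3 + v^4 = v*(-5*d + v)*(6*d + v)*(7*d + v)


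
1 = 1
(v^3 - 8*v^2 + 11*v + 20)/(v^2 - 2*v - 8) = (v^2 - 4*v - 5)/(v + 2)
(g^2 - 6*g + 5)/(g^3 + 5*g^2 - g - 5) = (g - 5)/(g^2 + 6*g + 5)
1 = 1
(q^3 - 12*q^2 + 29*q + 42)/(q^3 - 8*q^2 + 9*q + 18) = (q - 7)/(q - 3)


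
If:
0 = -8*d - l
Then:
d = -l/8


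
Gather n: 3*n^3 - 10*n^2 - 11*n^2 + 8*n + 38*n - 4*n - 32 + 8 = 3*n^3 - 21*n^2 + 42*n - 24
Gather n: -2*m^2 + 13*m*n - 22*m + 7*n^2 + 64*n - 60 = -2*m^2 - 22*m + 7*n^2 + n*(13*m + 64) - 60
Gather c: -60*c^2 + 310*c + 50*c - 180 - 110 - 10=-60*c^2 + 360*c - 300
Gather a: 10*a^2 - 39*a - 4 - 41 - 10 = 10*a^2 - 39*a - 55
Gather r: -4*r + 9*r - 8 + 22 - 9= 5*r + 5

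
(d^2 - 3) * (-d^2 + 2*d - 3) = -d^4 + 2*d^3 - 6*d + 9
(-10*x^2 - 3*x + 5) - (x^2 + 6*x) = -11*x^2 - 9*x + 5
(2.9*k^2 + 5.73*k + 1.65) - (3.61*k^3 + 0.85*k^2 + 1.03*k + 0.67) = -3.61*k^3 + 2.05*k^2 + 4.7*k + 0.98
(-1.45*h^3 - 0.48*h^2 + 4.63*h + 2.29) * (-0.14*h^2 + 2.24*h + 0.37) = 0.203*h^5 - 3.1808*h^4 - 2.2599*h^3 + 9.873*h^2 + 6.8427*h + 0.8473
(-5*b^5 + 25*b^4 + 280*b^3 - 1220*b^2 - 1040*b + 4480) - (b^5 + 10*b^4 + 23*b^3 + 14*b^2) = -6*b^5 + 15*b^4 + 257*b^3 - 1234*b^2 - 1040*b + 4480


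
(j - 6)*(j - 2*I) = j^2 - 6*j - 2*I*j + 12*I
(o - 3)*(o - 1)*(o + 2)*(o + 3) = o^4 + o^3 - 11*o^2 - 9*o + 18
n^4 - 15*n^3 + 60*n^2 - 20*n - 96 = (n - 8)*(n - 6)*(n - 2)*(n + 1)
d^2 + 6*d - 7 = (d - 1)*(d + 7)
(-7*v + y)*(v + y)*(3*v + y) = -21*v^3 - 25*v^2*y - 3*v*y^2 + y^3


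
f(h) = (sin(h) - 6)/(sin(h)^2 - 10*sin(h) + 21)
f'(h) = (-2*sin(h)*cos(h) + 10*cos(h))*(sin(h) - 6)/(sin(h)^2 - 10*sin(h) + 21)^2 + cos(h)/(sin(h)^2 - 10*sin(h) + 21)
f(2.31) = -0.37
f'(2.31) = 0.10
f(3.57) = -0.25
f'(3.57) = 0.06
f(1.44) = -0.42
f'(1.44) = -0.03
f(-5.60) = -0.36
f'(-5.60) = -0.11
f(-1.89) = -0.22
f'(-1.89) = 0.02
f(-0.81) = -0.23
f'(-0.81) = -0.04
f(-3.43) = -0.31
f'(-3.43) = 0.10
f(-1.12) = -0.22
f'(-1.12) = -0.02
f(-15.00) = -0.24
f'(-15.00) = 0.05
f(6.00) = -0.26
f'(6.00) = -0.07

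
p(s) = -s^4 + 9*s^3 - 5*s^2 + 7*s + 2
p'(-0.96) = 45.02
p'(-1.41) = 85.99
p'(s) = -4*s^3 + 27*s^2 - 10*s + 7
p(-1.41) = -46.99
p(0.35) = 4.21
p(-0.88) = -14.76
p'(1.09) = 23.00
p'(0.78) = 13.73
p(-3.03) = -399.77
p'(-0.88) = 39.43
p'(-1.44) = 89.33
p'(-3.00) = 388.00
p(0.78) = 8.32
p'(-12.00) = 10927.00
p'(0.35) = 6.64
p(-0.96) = -18.14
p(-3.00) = -388.00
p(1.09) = 13.93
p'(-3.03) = 396.46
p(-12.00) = -37090.00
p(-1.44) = -49.62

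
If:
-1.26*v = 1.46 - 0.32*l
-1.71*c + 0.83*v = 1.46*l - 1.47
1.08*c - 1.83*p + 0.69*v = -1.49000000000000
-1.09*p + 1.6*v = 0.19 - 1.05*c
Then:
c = -351.29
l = 481.28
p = -160.86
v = 121.07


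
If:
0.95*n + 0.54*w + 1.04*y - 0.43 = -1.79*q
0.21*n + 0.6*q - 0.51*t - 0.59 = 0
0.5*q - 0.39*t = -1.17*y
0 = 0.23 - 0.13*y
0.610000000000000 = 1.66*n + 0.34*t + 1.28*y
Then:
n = 6.91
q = -34.27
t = -38.62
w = 98.81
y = 1.77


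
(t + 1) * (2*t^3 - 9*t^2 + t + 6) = 2*t^4 - 7*t^3 - 8*t^2 + 7*t + 6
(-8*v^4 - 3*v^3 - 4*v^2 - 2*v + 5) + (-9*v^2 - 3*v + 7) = -8*v^4 - 3*v^3 - 13*v^2 - 5*v + 12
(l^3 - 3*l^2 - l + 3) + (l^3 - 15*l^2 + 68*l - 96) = 2*l^3 - 18*l^2 + 67*l - 93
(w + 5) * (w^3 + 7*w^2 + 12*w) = w^4 + 12*w^3 + 47*w^2 + 60*w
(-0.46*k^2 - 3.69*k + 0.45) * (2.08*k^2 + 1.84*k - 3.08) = -0.9568*k^4 - 8.5216*k^3 - 4.4368*k^2 + 12.1932*k - 1.386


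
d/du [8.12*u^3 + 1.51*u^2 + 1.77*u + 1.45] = 24.36*u^2 + 3.02*u + 1.77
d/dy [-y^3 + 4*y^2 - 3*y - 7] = -3*y^2 + 8*y - 3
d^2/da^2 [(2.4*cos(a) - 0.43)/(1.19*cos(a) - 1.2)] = (2.818277*sin(a)^2 - 2.84196*cos(a) + 2.818277)/(1.685159*cos(a)^3 - 5.09796*cos(a)^2 + 5.1408*cos(a) - 1.728)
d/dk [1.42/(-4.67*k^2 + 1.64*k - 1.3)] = (13.2628*k - 2.3288)/(4.67*k^2 - 1.64*k + 1.3)^2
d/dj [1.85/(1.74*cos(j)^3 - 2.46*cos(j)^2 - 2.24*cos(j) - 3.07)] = (9.657*cos(j)^2 - 9.102*cos(j) - 4.144)*sin(j)/(-1.74*cos(j)^3 + 2.46*cos(j)^2 + 2.24*cos(j) + 3.07)^2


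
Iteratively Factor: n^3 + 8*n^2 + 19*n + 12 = (n + 1)*(n^2 + 7*n + 12) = (n + 1)*(n + 3)*(n + 4)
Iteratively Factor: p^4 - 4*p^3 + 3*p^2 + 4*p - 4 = (p - 1)*(p^3 - 3*p^2 + 4) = (p - 2)*(p - 1)*(p^2 - p - 2) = (p - 2)*(p - 1)*(p + 1)*(p - 2)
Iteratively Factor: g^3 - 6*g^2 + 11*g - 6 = (g - 2)*(g^2 - 4*g + 3) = (g - 3)*(g - 2)*(g - 1)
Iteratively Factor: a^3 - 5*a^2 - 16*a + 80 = (a - 4)*(a^2 - a - 20) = (a - 4)*(a + 4)*(a - 5)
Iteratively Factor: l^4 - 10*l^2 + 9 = (l - 3)*(l^3 + 3*l^2 - l - 3) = (l - 3)*(l + 1)*(l^2 + 2*l - 3) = (l - 3)*(l - 1)*(l + 1)*(l + 3)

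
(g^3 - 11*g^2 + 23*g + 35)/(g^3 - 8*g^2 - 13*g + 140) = (g + 1)/(g + 4)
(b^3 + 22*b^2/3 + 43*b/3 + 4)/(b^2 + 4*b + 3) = (3*b^2 + 13*b + 4)/(3*(b + 1))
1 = 1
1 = 1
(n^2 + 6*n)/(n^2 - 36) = n/(n - 6)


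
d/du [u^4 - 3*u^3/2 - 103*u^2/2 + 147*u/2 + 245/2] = 4*u^3 - 9*u^2/2 - 103*u + 147/2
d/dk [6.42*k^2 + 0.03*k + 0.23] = 12.84*k + 0.03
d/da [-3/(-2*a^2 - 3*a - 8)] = 3*(-4*a - 3)/(2*a^2 + 3*a + 8)^2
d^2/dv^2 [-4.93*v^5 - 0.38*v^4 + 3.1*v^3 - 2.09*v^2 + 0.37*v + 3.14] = -98.6*v^3 - 4.56*v^2 + 18.6*v - 4.18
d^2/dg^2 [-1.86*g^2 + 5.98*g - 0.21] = -3.72000000000000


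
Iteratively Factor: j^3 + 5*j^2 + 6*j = (j + 2)*(j^2 + 3*j) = j*(j + 2)*(j + 3)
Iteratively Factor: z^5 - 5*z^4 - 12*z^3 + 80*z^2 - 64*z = (z - 4)*(z^4 - z^3 - 16*z^2 + 16*z) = (z - 4)^2*(z^3 + 3*z^2 - 4*z) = (z - 4)^2*(z + 4)*(z^2 - z) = z*(z - 4)^2*(z + 4)*(z - 1)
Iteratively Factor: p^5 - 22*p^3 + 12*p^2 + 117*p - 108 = (p - 3)*(p^4 + 3*p^3 - 13*p^2 - 27*p + 36) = (p - 3)*(p - 1)*(p^3 + 4*p^2 - 9*p - 36) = (p - 3)^2*(p - 1)*(p^2 + 7*p + 12) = (p - 3)^2*(p - 1)*(p + 3)*(p + 4)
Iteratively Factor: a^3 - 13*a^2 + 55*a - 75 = (a - 5)*(a^2 - 8*a + 15) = (a - 5)*(a - 3)*(a - 5)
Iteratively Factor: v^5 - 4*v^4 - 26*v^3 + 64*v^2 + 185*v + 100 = (v - 5)*(v^4 + v^3 - 21*v^2 - 41*v - 20) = (v - 5)*(v + 1)*(v^3 - 21*v - 20) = (v - 5)*(v + 1)^2*(v^2 - v - 20) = (v - 5)^2*(v + 1)^2*(v + 4)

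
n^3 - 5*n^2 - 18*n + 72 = (n - 6)*(n - 3)*(n + 4)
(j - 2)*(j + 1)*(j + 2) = j^3 + j^2 - 4*j - 4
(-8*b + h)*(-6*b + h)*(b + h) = 48*b^3 + 34*b^2*h - 13*b*h^2 + h^3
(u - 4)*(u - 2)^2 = u^3 - 8*u^2 + 20*u - 16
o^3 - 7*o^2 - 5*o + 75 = (o - 5)^2*(o + 3)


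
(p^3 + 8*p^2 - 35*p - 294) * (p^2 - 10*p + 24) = p^5 - 2*p^4 - 91*p^3 + 248*p^2 + 2100*p - 7056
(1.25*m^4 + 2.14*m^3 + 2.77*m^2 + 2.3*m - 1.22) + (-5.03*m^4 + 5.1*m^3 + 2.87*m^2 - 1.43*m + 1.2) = -3.78*m^4 + 7.24*m^3 + 5.64*m^2 + 0.87*m - 0.02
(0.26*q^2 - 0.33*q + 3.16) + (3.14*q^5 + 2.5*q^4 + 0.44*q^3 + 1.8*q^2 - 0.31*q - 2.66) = 3.14*q^5 + 2.5*q^4 + 0.44*q^3 + 2.06*q^2 - 0.64*q + 0.5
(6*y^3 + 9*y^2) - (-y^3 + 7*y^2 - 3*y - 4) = 7*y^3 + 2*y^2 + 3*y + 4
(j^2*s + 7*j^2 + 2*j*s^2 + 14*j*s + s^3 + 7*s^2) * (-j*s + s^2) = -j^3*s^2 - 7*j^3*s - j^2*s^3 - 7*j^2*s^2 + j*s^4 + 7*j*s^3 + s^5 + 7*s^4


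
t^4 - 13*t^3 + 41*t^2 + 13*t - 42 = (t - 7)*(t - 6)*(t - 1)*(t + 1)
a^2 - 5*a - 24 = (a - 8)*(a + 3)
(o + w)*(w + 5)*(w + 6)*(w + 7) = o*w^3 + 18*o*w^2 + 107*o*w + 210*o + w^4 + 18*w^3 + 107*w^2 + 210*w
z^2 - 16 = (z - 4)*(z + 4)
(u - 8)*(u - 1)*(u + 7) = u^3 - 2*u^2 - 55*u + 56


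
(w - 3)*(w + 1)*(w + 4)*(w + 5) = w^4 + 7*w^3 - w^2 - 67*w - 60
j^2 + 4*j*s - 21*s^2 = (j - 3*s)*(j + 7*s)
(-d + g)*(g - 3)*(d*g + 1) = -d^2*g^2 + 3*d^2*g + d*g^3 - 3*d*g^2 - d*g + 3*d + g^2 - 3*g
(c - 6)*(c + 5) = c^2 - c - 30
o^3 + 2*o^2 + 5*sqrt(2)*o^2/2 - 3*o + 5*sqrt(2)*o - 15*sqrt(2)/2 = (o - 1)*(o + 3)*(o + 5*sqrt(2)/2)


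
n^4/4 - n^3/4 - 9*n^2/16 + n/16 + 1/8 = (n/2 + 1/4)*(n/2 + 1/2)*(n - 2)*(n - 1/2)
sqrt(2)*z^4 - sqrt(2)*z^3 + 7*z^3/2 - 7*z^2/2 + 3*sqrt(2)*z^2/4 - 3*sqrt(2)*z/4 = z*(z - 1)*(z + 3*sqrt(2)/2)*(sqrt(2)*z + 1/2)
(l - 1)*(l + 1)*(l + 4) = l^3 + 4*l^2 - l - 4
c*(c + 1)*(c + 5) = c^3 + 6*c^2 + 5*c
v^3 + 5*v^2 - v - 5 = (v - 1)*(v + 1)*(v + 5)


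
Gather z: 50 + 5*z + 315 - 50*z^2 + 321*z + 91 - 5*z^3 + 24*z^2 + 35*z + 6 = -5*z^3 - 26*z^2 + 361*z + 462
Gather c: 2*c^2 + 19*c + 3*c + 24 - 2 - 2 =2*c^2 + 22*c + 20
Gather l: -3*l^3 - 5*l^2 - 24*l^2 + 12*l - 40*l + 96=-3*l^3 - 29*l^2 - 28*l + 96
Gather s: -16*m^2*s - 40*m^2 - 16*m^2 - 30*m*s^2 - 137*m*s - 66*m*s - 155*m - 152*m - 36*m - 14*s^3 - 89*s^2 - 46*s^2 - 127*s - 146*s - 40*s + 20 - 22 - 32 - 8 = -56*m^2 - 343*m - 14*s^3 + s^2*(-30*m - 135) + s*(-16*m^2 - 203*m - 313) - 42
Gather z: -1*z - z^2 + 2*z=-z^2 + z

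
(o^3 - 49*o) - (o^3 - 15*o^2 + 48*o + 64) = 15*o^2 - 97*o - 64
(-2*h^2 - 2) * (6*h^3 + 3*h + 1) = -12*h^5 - 18*h^3 - 2*h^2 - 6*h - 2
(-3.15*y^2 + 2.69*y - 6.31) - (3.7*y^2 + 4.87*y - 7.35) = -6.85*y^2 - 2.18*y + 1.04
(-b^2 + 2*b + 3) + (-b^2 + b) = -2*b^2 + 3*b + 3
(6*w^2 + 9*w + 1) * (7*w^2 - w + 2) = 42*w^4 + 57*w^3 + 10*w^2 + 17*w + 2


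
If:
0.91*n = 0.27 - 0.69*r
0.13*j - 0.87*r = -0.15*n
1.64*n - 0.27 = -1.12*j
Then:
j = -0.17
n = 0.28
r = 0.02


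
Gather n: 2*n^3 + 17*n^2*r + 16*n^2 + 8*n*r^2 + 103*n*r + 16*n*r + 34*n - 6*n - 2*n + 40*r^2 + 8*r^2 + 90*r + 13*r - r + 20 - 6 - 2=2*n^3 + n^2*(17*r + 16) + n*(8*r^2 + 119*r + 26) + 48*r^2 + 102*r + 12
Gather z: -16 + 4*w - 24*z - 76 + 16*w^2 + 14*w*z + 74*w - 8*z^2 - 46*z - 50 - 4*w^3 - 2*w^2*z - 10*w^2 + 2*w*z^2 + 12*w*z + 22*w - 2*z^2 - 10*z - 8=-4*w^3 + 6*w^2 + 100*w + z^2*(2*w - 10) + z*(-2*w^2 + 26*w - 80) - 150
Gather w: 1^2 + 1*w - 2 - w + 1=0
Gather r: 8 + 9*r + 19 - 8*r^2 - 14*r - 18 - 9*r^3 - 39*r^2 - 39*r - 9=-9*r^3 - 47*r^2 - 44*r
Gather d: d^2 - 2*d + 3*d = d^2 + d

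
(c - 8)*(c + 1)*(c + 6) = c^3 - c^2 - 50*c - 48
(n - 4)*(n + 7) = n^2 + 3*n - 28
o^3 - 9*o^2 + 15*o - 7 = (o - 7)*(o - 1)^2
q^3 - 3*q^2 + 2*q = q*(q - 2)*(q - 1)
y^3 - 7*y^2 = y^2*(y - 7)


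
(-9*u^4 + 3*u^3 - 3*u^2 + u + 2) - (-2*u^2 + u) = -9*u^4 + 3*u^3 - u^2 + 2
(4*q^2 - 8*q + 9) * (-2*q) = -8*q^3 + 16*q^2 - 18*q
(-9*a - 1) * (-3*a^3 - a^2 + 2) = 27*a^4 + 12*a^3 + a^2 - 18*a - 2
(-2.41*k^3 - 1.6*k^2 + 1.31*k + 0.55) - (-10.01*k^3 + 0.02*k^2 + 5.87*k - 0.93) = 7.6*k^3 - 1.62*k^2 - 4.56*k + 1.48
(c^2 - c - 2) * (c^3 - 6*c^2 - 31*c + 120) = c^5 - 7*c^4 - 27*c^3 + 163*c^2 - 58*c - 240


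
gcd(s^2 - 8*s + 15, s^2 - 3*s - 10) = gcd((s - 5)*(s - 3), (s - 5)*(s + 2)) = s - 5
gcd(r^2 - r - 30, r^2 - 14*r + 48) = r - 6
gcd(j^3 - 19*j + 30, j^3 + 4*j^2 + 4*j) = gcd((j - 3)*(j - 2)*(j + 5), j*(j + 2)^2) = 1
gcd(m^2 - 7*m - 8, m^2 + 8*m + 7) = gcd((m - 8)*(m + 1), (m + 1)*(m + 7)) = m + 1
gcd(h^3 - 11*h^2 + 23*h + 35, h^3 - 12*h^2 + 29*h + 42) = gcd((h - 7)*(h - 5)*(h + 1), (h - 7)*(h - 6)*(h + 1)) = h^2 - 6*h - 7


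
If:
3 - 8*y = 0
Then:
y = 3/8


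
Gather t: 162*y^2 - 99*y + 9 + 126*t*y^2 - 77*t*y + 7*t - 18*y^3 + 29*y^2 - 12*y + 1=t*(126*y^2 - 77*y + 7) - 18*y^3 + 191*y^2 - 111*y + 10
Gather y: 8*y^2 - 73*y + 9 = 8*y^2 - 73*y + 9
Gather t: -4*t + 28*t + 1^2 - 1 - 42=24*t - 42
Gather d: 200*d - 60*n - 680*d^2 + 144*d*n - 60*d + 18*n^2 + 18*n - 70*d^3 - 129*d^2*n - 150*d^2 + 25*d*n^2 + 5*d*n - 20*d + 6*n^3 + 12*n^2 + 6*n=-70*d^3 + d^2*(-129*n - 830) + d*(25*n^2 + 149*n + 120) + 6*n^3 + 30*n^2 - 36*n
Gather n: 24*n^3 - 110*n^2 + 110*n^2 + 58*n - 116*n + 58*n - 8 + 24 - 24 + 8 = 24*n^3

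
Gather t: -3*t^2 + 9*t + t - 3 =-3*t^2 + 10*t - 3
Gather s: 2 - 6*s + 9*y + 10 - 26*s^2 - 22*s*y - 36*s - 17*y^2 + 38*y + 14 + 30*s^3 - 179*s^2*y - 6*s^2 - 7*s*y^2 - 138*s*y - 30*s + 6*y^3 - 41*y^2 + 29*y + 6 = 30*s^3 + s^2*(-179*y - 32) + s*(-7*y^2 - 160*y - 72) + 6*y^3 - 58*y^2 + 76*y + 32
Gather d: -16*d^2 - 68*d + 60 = -16*d^2 - 68*d + 60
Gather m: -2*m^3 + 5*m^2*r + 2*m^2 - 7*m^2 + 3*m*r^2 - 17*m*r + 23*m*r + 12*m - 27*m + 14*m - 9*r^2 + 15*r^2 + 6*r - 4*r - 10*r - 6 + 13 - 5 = -2*m^3 + m^2*(5*r - 5) + m*(3*r^2 + 6*r - 1) + 6*r^2 - 8*r + 2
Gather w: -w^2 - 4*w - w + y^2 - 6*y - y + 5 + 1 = -w^2 - 5*w + y^2 - 7*y + 6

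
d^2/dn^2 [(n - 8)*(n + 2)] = 2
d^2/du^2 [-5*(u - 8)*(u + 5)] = -10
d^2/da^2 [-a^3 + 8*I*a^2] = -6*a + 16*I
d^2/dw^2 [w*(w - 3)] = 2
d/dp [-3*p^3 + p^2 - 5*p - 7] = -9*p^2 + 2*p - 5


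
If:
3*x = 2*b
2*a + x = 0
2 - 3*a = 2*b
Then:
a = -2/3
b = 2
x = 4/3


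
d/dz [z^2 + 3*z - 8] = 2*z + 3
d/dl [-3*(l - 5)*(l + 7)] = -6*l - 6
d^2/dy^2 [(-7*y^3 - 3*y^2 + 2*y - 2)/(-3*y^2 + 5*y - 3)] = 2*(139*y^3 - 342*y^2 + 153*y + 29)/(27*y^6 - 135*y^5 + 306*y^4 - 395*y^3 + 306*y^2 - 135*y + 27)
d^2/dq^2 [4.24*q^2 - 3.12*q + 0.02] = 8.48000000000000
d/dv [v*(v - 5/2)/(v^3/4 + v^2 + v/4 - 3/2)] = 4*(-v^4 + 5*v^3 + 11*v^2 - 12*v + 15)/(v^6 + 8*v^5 + 18*v^4 - 4*v^3 - 47*v^2 - 12*v + 36)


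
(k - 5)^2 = k^2 - 10*k + 25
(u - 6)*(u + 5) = u^2 - u - 30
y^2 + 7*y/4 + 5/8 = (y + 1/2)*(y + 5/4)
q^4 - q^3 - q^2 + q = q*(q - 1)^2*(q + 1)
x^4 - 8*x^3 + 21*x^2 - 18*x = x*(x - 3)^2*(x - 2)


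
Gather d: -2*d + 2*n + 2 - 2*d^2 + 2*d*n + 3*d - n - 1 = -2*d^2 + d*(2*n + 1) + n + 1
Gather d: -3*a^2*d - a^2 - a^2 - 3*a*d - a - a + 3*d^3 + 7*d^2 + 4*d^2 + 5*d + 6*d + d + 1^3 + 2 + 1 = -2*a^2 - 2*a + 3*d^3 + 11*d^2 + d*(-3*a^2 - 3*a + 12) + 4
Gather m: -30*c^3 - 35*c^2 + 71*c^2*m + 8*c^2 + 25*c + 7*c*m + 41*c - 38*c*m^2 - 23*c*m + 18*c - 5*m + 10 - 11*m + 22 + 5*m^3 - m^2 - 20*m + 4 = -30*c^3 - 27*c^2 + 84*c + 5*m^3 + m^2*(-38*c - 1) + m*(71*c^2 - 16*c - 36) + 36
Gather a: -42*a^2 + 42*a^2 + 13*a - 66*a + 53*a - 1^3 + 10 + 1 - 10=0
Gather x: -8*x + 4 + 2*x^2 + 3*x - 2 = 2*x^2 - 5*x + 2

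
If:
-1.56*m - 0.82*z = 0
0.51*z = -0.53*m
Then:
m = 0.00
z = 0.00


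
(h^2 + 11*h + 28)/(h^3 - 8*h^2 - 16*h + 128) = (h + 7)/(h^2 - 12*h + 32)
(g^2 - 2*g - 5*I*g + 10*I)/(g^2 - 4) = (g - 5*I)/(g + 2)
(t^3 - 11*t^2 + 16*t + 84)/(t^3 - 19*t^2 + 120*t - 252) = (t + 2)/(t - 6)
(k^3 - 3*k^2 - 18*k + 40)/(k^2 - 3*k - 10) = (k^2 + 2*k - 8)/(k + 2)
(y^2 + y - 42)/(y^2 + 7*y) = (y - 6)/y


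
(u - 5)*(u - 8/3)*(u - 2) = u^3 - 29*u^2/3 + 86*u/3 - 80/3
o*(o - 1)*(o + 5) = o^3 + 4*o^2 - 5*o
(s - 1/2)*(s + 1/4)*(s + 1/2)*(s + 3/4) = s^4 + s^3 - s^2/16 - s/4 - 3/64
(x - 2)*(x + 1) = x^2 - x - 2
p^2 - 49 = (p - 7)*(p + 7)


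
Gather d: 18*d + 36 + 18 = 18*d + 54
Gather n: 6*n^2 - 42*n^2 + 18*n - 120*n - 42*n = -36*n^2 - 144*n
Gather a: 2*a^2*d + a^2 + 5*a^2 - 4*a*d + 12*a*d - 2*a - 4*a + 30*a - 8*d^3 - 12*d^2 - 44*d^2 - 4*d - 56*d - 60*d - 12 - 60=a^2*(2*d + 6) + a*(8*d + 24) - 8*d^3 - 56*d^2 - 120*d - 72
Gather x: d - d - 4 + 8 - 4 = 0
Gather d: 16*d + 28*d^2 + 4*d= 28*d^2 + 20*d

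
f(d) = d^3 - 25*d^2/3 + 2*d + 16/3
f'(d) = 3*d^2 - 50*d/3 + 2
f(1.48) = -6.72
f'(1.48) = -16.10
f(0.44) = 4.69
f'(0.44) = -4.75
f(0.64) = 3.46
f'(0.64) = -7.44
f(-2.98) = -101.09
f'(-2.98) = 78.31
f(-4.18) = -221.66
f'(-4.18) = 124.08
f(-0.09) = 5.09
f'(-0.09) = 3.52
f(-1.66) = -25.52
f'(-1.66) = 37.93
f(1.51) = -7.20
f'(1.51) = -16.33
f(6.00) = -66.67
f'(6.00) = 10.00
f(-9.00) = -1416.67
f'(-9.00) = 395.00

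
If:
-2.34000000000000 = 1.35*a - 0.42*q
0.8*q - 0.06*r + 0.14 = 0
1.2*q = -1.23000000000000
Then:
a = -2.05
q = -1.02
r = -11.33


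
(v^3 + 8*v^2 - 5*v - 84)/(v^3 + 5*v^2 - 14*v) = (v^2 + v - 12)/(v*(v - 2))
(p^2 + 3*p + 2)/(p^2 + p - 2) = (p + 1)/(p - 1)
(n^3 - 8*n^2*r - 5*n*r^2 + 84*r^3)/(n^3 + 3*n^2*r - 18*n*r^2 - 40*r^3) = (n^2 - 4*n*r - 21*r^2)/(n^2 + 7*n*r + 10*r^2)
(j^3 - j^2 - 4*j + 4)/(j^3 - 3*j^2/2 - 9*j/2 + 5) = 2*(j - 2)/(2*j - 5)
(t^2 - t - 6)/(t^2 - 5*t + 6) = (t + 2)/(t - 2)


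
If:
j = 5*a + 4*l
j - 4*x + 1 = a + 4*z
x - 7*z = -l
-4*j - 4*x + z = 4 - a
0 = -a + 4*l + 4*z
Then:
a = -35/194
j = -521/485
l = -167/3880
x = 111/3880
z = -1/485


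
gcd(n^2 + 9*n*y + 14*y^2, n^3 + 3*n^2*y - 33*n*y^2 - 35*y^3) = n + 7*y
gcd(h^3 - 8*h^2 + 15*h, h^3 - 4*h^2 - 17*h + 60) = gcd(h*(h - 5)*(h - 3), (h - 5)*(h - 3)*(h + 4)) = h^2 - 8*h + 15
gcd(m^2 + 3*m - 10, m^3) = 1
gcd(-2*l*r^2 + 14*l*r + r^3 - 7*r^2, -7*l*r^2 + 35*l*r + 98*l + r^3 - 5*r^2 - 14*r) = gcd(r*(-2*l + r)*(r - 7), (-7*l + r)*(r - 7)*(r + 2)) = r - 7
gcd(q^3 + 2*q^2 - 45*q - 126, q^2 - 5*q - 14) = q - 7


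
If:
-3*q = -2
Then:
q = 2/3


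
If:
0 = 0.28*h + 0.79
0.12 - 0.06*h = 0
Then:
No Solution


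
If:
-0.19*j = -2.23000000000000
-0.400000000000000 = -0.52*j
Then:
No Solution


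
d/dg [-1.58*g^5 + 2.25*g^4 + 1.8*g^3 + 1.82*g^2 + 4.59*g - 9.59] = -7.9*g^4 + 9.0*g^3 + 5.4*g^2 + 3.64*g + 4.59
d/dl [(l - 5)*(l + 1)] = 2*l - 4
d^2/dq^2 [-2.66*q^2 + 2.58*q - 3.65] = -5.32000000000000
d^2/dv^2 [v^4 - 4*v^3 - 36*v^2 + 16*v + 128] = 12*v^2 - 24*v - 72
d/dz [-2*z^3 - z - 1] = -6*z^2 - 1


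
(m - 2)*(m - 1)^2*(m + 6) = m^4 + 2*m^3 - 19*m^2 + 28*m - 12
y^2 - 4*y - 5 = (y - 5)*(y + 1)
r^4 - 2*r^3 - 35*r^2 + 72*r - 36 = (r - 6)*(r - 1)^2*(r + 6)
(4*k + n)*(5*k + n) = 20*k^2 + 9*k*n + n^2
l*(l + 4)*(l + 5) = l^3 + 9*l^2 + 20*l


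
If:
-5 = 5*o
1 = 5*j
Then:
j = 1/5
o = -1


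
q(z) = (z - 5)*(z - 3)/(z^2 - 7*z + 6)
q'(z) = (7 - 2*z)*(z - 5)*(z - 3)/(z^2 - 7*z + 6)^2 + (z - 5)/(z^2 - 7*z + 6) + (z - 3)/(z^2 - 7*z + 6)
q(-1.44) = 1.58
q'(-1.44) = 0.26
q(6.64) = 1.65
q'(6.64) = -1.41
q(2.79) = -0.08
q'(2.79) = 0.44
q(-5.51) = 1.19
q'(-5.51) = 0.03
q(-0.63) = 1.89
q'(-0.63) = 0.59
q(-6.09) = 1.18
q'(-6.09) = 0.03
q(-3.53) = 1.29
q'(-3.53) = 0.07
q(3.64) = 0.14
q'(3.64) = 0.12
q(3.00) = 0.00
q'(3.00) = 0.33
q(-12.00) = 1.09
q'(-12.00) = 0.01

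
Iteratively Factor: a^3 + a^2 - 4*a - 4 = (a + 1)*(a^2 - 4) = (a + 1)*(a + 2)*(a - 2)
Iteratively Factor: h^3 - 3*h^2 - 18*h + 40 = (h + 4)*(h^2 - 7*h + 10) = (h - 5)*(h + 4)*(h - 2)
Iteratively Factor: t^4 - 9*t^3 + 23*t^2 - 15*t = (t - 5)*(t^3 - 4*t^2 + 3*t) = t*(t - 5)*(t^2 - 4*t + 3) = t*(t - 5)*(t - 1)*(t - 3)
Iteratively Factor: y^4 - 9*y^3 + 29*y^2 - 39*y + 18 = (y - 2)*(y^3 - 7*y^2 + 15*y - 9) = (y - 2)*(y - 1)*(y^2 - 6*y + 9) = (y - 3)*(y - 2)*(y - 1)*(y - 3)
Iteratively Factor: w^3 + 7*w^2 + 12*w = (w + 4)*(w^2 + 3*w) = w*(w + 4)*(w + 3)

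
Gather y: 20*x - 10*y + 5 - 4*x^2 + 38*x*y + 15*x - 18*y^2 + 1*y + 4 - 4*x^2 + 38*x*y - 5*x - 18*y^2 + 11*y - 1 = -8*x^2 + 30*x - 36*y^2 + y*(76*x + 2) + 8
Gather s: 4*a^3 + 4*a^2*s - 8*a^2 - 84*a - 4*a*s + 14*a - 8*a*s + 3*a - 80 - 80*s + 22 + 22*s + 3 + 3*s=4*a^3 - 8*a^2 - 67*a + s*(4*a^2 - 12*a - 55) - 55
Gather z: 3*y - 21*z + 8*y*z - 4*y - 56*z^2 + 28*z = -y - 56*z^2 + z*(8*y + 7)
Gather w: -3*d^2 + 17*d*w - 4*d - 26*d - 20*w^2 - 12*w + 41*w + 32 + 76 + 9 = -3*d^2 - 30*d - 20*w^2 + w*(17*d + 29) + 117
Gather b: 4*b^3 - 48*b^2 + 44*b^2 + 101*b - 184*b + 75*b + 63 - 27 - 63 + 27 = 4*b^3 - 4*b^2 - 8*b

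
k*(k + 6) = k^2 + 6*k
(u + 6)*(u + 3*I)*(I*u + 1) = I*u^3 - 2*u^2 + 6*I*u^2 - 12*u + 3*I*u + 18*I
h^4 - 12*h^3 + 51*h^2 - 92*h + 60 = (h - 5)*(h - 3)*(h - 2)^2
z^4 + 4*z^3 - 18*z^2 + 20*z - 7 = (z - 1)^3*(z + 7)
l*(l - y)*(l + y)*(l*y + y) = l^4*y + l^3*y - l^2*y^3 - l*y^3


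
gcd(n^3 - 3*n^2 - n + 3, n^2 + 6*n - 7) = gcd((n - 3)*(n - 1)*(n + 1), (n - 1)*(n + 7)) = n - 1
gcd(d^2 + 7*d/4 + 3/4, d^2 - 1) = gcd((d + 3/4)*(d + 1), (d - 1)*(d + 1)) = d + 1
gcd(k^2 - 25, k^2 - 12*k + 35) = k - 5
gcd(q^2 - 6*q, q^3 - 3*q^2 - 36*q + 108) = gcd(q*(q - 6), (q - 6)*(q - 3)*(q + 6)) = q - 6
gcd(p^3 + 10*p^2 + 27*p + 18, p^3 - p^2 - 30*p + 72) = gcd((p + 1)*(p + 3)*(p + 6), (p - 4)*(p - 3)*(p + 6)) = p + 6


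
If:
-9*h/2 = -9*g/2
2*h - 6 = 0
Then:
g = 3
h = 3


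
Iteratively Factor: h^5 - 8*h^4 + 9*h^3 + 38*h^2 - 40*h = (h - 4)*(h^4 - 4*h^3 - 7*h^2 + 10*h) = (h - 5)*(h - 4)*(h^3 + h^2 - 2*h) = (h - 5)*(h - 4)*(h + 2)*(h^2 - h) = (h - 5)*(h - 4)*(h - 1)*(h + 2)*(h)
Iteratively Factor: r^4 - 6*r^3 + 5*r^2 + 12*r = (r - 4)*(r^3 - 2*r^2 - 3*r) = r*(r - 4)*(r^2 - 2*r - 3) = r*(r - 4)*(r - 3)*(r + 1)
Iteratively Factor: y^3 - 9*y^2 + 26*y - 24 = (y - 4)*(y^2 - 5*y + 6) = (y - 4)*(y - 2)*(y - 3)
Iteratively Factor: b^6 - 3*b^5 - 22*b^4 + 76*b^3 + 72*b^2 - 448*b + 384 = (b - 2)*(b^5 - b^4 - 24*b^3 + 28*b^2 + 128*b - 192) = (b - 2)*(b + 3)*(b^4 - 4*b^3 - 12*b^2 + 64*b - 64) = (b - 4)*(b - 2)*(b + 3)*(b^3 - 12*b + 16) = (b - 4)*(b - 2)^2*(b + 3)*(b^2 + 2*b - 8) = (b - 4)*(b - 2)^3*(b + 3)*(b + 4)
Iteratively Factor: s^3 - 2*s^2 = (s)*(s^2 - 2*s) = s^2*(s - 2)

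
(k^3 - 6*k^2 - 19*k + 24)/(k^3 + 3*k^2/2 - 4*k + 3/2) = 2*(k - 8)/(2*k - 1)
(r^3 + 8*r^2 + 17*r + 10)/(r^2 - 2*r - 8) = (r^2 + 6*r + 5)/(r - 4)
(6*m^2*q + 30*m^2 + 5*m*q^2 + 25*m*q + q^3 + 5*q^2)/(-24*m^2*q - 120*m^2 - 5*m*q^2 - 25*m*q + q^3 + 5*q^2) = (2*m + q)/(-8*m + q)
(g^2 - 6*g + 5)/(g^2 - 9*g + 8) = (g - 5)/(g - 8)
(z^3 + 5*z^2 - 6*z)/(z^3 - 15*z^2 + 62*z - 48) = z*(z + 6)/(z^2 - 14*z + 48)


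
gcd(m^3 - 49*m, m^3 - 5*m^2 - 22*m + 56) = m - 7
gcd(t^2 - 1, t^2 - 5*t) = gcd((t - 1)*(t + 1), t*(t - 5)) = 1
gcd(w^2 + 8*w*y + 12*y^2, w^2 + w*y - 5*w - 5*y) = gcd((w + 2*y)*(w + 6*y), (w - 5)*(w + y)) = 1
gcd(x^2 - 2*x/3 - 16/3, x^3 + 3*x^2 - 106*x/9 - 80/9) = x - 8/3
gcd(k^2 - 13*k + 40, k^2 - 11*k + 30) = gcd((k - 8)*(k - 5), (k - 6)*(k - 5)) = k - 5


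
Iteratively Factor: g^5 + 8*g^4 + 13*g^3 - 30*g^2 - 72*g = (g + 3)*(g^4 + 5*g^3 - 2*g^2 - 24*g) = (g + 3)*(g + 4)*(g^3 + g^2 - 6*g) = (g - 2)*(g + 3)*(g + 4)*(g^2 + 3*g) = g*(g - 2)*(g + 3)*(g + 4)*(g + 3)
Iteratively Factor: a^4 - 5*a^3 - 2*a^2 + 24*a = (a - 4)*(a^3 - a^2 - 6*a) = a*(a - 4)*(a^2 - a - 6) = a*(a - 4)*(a - 3)*(a + 2)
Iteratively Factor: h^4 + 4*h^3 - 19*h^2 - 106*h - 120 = (h + 4)*(h^3 - 19*h - 30) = (h + 3)*(h + 4)*(h^2 - 3*h - 10) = (h + 2)*(h + 3)*(h + 4)*(h - 5)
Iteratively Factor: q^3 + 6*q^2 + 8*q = (q)*(q^2 + 6*q + 8) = q*(q + 2)*(q + 4)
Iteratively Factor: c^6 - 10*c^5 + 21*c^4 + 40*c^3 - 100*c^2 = (c - 5)*(c^5 - 5*c^4 - 4*c^3 + 20*c^2) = c*(c - 5)*(c^4 - 5*c^3 - 4*c^2 + 20*c) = c*(c - 5)*(c - 2)*(c^3 - 3*c^2 - 10*c) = c*(c - 5)*(c - 2)*(c + 2)*(c^2 - 5*c) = c*(c - 5)^2*(c - 2)*(c + 2)*(c)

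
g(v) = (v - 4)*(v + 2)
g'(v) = 2*v - 2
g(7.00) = 27.00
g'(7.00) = 12.00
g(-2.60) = 3.96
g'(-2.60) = -7.20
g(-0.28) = -7.36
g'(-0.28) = -2.56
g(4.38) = 2.42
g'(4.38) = 6.76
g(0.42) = -8.66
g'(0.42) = -1.16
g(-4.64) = 22.81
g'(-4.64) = -11.28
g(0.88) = -8.99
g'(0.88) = -0.24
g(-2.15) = 0.92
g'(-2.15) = -6.30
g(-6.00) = 40.00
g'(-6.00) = -14.00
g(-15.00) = 247.00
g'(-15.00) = -32.00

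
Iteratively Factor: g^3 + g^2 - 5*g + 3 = (g - 1)*(g^2 + 2*g - 3) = (g - 1)*(g + 3)*(g - 1)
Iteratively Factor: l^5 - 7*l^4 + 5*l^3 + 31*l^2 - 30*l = (l + 2)*(l^4 - 9*l^3 + 23*l^2 - 15*l) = (l - 1)*(l + 2)*(l^3 - 8*l^2 + 15*l) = (l - 3)*(l - 1)*(l + 2)*(l^2 - 5*l) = (l - 5)*(l - 3)*(l - 1)*(l + 2)*(l)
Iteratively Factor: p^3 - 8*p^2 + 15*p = (p)*(p^2 - 8*p + 15) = p*(p - 5)*(p - 3)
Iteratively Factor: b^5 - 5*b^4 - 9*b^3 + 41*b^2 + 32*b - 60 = (b + 2)*(b^4 - 7*b^3 + 5*b^2 + 31*b - 30) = (b - 1)*(b + 2)*(b^3 - 6*b^2 - b + 30) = (b - 1)*(b + 2)^2*(b^2 - 8*b + 15) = (b - 5)*(b - 1)*(b + 2)^2*(b - 3)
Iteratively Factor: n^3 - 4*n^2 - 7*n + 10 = (n + 2)*(n^2 - 6*n + 5) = (n - 5)*(n + 2)*(n - 1)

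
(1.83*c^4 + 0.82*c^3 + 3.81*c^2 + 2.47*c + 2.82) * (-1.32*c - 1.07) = -2.4156*c^5 - 3.0405*c^4 - 5.9066*c^3 - 7.3371*c^2 - 6.3653*c - 3.0174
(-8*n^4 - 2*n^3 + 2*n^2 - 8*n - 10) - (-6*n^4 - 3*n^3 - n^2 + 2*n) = -2*n^4 + n^3 + 3*n^2 - 10*n - 10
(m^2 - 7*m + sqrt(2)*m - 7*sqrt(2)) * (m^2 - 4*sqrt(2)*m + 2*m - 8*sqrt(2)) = m^4 - 5*m^3 - 3*sqrt(2)*m^3 - 22*m^2 + 15*sqrt(2)*m^2 + 40*m + 42*sqrt(2)*m + 112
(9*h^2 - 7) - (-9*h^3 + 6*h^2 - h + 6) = 9*h^3 + 3*h^2 + h - 13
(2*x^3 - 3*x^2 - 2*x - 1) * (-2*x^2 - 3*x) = -4*x^5 + 13*x^3 + 8*x^2 + 3*x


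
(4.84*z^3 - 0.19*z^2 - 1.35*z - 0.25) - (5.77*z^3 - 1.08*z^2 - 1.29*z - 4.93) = -0.93*z^3 + 0.89*z^2 - 0.0600000000000001*z + 4.68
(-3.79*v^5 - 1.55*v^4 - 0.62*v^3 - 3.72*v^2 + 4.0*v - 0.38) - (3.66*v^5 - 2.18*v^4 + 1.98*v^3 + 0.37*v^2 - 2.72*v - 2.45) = -7.45*v^5 + 0.63*v^4 - 2.6*v^3 - 4.09*v^2 + 6.72*v + 2.07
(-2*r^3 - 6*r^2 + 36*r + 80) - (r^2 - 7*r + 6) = -2*r^3 - 7*r^2 + 43*r + 74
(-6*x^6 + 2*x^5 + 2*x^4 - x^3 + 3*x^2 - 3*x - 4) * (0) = 0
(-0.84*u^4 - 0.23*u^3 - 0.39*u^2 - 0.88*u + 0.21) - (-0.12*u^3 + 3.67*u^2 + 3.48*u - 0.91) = -0.84*u^4 - 0.11*u^3 - 4.06*u^2 - 4.36*u + 1.12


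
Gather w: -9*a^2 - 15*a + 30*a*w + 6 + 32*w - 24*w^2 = -9*a^2 - 15*a - 24*w^2 + w*(30*a + 32) + 6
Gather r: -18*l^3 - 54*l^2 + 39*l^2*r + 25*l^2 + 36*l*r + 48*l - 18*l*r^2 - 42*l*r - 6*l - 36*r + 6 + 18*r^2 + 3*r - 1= -18*l^3 - 29*l^2 + 42*l + r^2*(18 - 18*l) + r*(39*l^2 - 6*l - 33) + 5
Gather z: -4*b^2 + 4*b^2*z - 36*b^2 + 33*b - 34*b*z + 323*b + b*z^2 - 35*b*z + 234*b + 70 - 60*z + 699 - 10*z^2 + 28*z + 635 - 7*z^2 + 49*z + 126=-40*b^2 + 590*b + z^2*(b - 17) + z*(4*b^2 - 69*b + 17) + 1530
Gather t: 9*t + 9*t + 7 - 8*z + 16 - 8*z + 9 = 18*t - 16*z + 32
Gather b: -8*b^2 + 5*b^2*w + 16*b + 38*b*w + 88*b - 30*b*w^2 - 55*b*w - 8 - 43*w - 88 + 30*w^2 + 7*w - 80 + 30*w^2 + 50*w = b^2*(5*w - 8) + b*(-30*w^2 - 17*w + 104) + 60*w^2 + 14*w - 176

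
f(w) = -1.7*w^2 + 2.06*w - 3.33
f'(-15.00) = 53.06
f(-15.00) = -416.73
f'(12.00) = -38.74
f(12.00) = -223.41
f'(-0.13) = 2.50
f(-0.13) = -3.63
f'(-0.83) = 4.88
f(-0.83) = -6.21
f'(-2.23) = 9.64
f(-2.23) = -16.38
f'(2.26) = -5.62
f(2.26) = -7.36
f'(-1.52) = 7.23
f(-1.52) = -10.39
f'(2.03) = -4.84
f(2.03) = -6.15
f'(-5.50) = 20.76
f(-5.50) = -66.08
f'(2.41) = -6.13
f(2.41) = -8.24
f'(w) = 2.06 - 3.4*w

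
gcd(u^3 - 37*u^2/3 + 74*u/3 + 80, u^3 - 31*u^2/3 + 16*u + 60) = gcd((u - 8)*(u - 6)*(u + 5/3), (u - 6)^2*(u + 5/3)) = u^2 - 13*u/3 - 10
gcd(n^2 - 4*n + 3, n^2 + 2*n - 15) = n - 3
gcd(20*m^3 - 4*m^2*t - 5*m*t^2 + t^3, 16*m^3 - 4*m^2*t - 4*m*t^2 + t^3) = -4*m^2 + t^2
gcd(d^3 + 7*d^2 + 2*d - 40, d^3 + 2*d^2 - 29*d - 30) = 1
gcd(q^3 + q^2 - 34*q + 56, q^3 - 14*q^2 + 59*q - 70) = q - 2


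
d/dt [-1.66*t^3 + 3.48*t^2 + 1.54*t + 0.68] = -4.98*t^2 + 6.96*t + 1.54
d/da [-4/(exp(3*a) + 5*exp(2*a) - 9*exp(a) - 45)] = (12*exp(2*a) + 40*exp(a) - 36)*exp(a)/(exp(3*a) + 5*exp(2*a) - 9*exp(a) - 45)^2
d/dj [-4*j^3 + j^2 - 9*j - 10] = -12*j^2 + 2*j - 9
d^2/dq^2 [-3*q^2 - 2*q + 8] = -6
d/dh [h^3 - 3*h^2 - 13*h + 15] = 3*h^2 - 6*h - 13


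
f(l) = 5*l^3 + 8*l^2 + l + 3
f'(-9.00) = 1072.00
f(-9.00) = -3003.00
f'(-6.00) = 445.00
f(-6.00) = -795.00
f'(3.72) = 268.10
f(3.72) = 374.82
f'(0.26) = 6.17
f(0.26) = 3.89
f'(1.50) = 58.75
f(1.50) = 39.38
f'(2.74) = 157.45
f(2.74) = 168.65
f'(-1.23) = 4.01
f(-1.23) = 4.57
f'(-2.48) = 53.58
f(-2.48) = -26.54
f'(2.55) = 139.34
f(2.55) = 140.48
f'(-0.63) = -3.13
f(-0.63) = 4.29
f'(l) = 15*l^2 + 16*l + 1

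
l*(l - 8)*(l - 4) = l^3 - 12*l^2 + 32*l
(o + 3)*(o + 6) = o^2 + 9*o + 18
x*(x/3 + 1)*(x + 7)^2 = x^4/3 + 17*x^3/3 + 91*x^2/3 + 49*x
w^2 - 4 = (w - 2)*(w + 2)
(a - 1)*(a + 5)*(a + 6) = a^3 + 10*a^2 + 19*a - 30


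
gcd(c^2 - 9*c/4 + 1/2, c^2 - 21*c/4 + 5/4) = c - 1/4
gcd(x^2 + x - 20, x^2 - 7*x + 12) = x - 4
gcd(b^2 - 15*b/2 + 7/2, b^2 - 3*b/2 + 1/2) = b - 1/2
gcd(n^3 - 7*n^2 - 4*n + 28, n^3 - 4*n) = n^2 - 4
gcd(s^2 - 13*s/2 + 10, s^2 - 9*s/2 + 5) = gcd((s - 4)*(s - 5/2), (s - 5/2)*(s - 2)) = s - 5/2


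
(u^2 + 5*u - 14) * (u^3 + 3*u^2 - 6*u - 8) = u^5 + 8*u^4 - 5*u^3 - 80*u^2 + 44*u + 112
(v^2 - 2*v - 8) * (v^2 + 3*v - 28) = v^4 + v^3 - 42*v^2 + 32*v + 224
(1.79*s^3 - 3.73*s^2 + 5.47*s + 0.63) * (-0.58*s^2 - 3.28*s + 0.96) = -1.0382*s^5 - 3.7078*s^4 + 10.7802*s^3 - 21.8878*s^2 + 3.1848*s + 0.6048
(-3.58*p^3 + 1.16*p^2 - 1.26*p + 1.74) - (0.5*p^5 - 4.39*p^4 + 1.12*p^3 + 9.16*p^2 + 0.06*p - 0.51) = -0.5*p^5 + 4.39*p^4 - 4.7*p^3 - 8.0*p^2 - 1.32*p + 2.25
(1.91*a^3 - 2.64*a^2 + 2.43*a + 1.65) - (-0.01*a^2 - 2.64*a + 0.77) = 1.91*a^3 - 2.63*a^2 + 5.07*a + 0.88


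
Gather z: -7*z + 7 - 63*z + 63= 70 - 70*z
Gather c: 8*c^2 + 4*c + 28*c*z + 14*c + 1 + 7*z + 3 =8*c^2 + c*(28*z + 18) + 7*z + 4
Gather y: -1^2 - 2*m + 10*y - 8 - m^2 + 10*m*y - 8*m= -m^2 - 10*m + y*(10*m + 10) - 9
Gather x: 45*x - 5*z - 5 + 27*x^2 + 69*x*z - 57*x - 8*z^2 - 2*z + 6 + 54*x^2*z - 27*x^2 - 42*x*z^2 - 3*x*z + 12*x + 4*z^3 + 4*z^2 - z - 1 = 54*x^2*z + x*(-42*z^2 + 66*z) + 4*z^3 - 4*z^2 - 8*z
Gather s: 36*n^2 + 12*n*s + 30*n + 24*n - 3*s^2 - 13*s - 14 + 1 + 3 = 36*n^2 + 54*n - 3*s^2 + s*(12*n - 13) - 10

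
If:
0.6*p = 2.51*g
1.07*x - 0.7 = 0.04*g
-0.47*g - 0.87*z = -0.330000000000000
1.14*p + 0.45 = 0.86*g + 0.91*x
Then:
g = 0.04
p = 0.16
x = 0.66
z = 0.36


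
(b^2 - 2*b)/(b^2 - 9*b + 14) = b/(b - 7)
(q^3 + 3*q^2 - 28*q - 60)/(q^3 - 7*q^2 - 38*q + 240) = (q + 2)/(q - 8)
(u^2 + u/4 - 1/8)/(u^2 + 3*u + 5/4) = (4*u - 1)/(2*(2*u + 5))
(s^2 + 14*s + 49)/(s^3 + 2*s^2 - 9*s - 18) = (s^2 + 14*s + 49)/(s^3 + 2*s^2 - 9*s - 18)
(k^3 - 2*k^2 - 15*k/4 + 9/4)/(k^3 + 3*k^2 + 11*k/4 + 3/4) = (2*k^2 - 7*k + 3)/(2*k^2 + 3*k + 1)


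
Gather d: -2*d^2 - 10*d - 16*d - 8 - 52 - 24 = -2*d^2 - 26*d - 84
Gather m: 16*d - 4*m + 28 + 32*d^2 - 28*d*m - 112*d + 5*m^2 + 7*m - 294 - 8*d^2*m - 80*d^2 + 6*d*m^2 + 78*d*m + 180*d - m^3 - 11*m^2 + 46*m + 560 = -48*d^2 + 84*d - m^3 + m^2*(6*d - 6) + m*(-8*d^2 + 50*d + 49) + 294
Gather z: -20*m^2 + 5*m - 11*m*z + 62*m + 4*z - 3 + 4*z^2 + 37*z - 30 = -20*m^2 + 67*m + 4*z^2 + z*(41 - 11*m) - 33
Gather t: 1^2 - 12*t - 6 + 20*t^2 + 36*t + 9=20*t^2 + 24*t + 4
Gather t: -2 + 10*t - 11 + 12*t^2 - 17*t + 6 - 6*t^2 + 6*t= 6*t^2 - t - 7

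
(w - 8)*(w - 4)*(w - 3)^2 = w^4 - 18*w^3 + 113*w^2 - 300*w + 288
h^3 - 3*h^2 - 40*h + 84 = (h - 7)*(h - 2)*(h + 6)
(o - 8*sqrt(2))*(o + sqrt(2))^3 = o^4 - 5*sqrt(2)*o^3 - 42*o^2 - 46*sqrt(2)*o - 32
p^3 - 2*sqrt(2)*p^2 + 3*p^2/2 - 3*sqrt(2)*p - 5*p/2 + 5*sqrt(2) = (p - 1)*(p + 5/2)*(p - 2*sqrt(2))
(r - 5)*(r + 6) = r^2 + r - 30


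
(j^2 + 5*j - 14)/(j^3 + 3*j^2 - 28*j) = (j - 2)/(j*(j - 4))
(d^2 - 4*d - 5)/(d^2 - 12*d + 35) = (d + 1)/(d - 7)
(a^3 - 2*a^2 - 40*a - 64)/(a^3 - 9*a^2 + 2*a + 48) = (a + 4)/(a - 3)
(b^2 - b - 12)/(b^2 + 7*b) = (b^2 - b - 12)/(b*(b + 7))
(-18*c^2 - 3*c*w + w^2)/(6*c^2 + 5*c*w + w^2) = (-6*c + w)/(2*c + w)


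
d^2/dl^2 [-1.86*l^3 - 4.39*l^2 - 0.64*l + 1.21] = -11.16*l - 8.78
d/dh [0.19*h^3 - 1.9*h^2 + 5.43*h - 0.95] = 0.57*h^2 - 3.8*h + 5.43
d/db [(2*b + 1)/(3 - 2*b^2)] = 2*(2*b^2 + 2*b + 3)/(4*b^4 - 12*b^2 + 9)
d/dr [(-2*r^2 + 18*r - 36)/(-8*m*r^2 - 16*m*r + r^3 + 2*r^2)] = 2*(r*(2*r - 9)*(8*m*r + 16*m - r^2 - 2*r) - (r^2 - 9*r + 18)*(16*m*r + 16*m - 3*r^2 - 4*r))/(r^2*(8*m*r + 16*m - r^2 - 2*r)^2)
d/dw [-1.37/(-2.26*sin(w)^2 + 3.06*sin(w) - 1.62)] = (4.1922 - 6.1924*sin(w))*cos(w)/(2.26*sin(w)^2 - 3.06*sin(w) + 1.62)^2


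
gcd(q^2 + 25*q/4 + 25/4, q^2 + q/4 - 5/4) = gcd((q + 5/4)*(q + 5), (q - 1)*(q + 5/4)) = q + 5/4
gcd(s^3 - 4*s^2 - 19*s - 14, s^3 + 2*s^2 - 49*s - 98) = s^2 - 5*s - 14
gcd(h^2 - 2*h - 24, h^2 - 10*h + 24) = h - 6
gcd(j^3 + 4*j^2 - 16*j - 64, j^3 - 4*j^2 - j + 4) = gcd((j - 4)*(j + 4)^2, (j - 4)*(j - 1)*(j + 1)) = j - 4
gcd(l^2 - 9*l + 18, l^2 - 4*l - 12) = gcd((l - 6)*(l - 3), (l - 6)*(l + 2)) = l - 6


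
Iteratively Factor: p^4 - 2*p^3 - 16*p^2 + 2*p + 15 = (p - 5)*(p^3 + 3*p^2 - p - 3) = (p - 5)*(p + 3)*(p^2 - 1) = (p - 5)*(p - 1)*(p + 3)*(p + 1)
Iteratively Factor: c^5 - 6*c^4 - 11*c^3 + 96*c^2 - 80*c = (c - 4)*(c^4 - 2*c^3 - 19*c^2 + 20*c) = c*(c - 4)*(c^3 - 2*c^2 - 19*c + 20) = c*(c - 4)*(c - 1)*(c^2 - c - 20) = c*(c - 4)*(c - 1)*(c + 4)*(c - 5)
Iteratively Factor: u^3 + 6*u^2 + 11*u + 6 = (u + 2)*(u^2 + 4*u + 3) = (u + 2)*(u + 3)*(u + 1)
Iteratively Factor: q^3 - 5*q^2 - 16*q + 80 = (q + 4)*(q^2 - 9*q + 20) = (q - 5)*(q + 4)*(q - 4)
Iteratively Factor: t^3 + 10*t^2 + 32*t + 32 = (t + 4)*(t^2 + 6*t + 8) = (t + 4)^2*(t + 2)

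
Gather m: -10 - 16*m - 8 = -16*m - 18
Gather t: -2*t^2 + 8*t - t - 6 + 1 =-2*t^2 + 7*t - 5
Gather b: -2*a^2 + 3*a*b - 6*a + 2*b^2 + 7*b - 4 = -2*a^2 - 6*a + 2*b^2 + b*(3*a + 7) - 4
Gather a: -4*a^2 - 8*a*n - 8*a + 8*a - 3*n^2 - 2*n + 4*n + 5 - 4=-4*a^2 - 8*a*n - 3*n^2 + 2*n + 1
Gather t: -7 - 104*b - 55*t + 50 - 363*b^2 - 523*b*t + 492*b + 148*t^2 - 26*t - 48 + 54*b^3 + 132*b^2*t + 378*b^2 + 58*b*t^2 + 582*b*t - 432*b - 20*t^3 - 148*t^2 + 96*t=54*b^3 + 15*b^2 + 58*b*t^2 - 44*b - 20*t^3 + t*(132*b^2 + 59*b + 15) - 5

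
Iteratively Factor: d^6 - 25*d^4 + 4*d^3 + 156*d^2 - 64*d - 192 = (d + 1)*(d^5 - d^4 - 24*d^3 + 28*d^2 + 128*d - 192) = (d - 2)*(d + 1)*(d^4 + d^3 - 22*d^2 - 16*d + 96) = (d - 4)*(d - 2)*(d + 1)*(d^3 + 5*d^2 - 2*d - 24) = (d - 4)*(d - 2)^2*(d + 1)*(d^2 + 7*d + 12) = (d - 4)*(d - 2)^2*(d + 1)*(d + 4)*(d + 3)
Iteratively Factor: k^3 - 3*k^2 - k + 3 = (k - 3)*(k^2 - 1) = (k - 3)*(k + 1)*(k - 1)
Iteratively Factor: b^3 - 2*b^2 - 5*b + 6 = (b + 2)*(b^2 - 4*b + 3) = (b - 1)*(b + 2)*(b - 3)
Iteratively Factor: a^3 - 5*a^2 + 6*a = (a - 3)*(a^2 - 2*a) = (a - 3)*(a - 2)*(a)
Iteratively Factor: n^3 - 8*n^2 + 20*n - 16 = (n - 4)*(n^2 - 4*n + 4) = (n - 4)*(n - 2)*(n - 2)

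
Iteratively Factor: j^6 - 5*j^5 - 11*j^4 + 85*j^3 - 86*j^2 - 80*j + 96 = (j - 4)*(j^5 - j^4 - 15*j^3 + 25*j^2 + 14*j - 24) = (j - 4)*(j - 3)*(j^4 + 2*j^3 - 9*j^2 - 2*j + 8) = (j - 4)*(j - 3)*(j - 2)*(j^3 + 4*j^2 - j - 4) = (j - 4)*(j - 3)*(j - 2)*(j + 4)*(j^2 - 1) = (j - 4)*(j - 3)*(j - 2)*(j + 1)*(j + 4)*(j - 1)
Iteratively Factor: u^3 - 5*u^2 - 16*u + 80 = (u - 4)*(u^2 - u - 20) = (u - 4)*(u + 4)*(u - 5)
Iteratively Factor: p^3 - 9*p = (p - 3)*(p^2 + 3*p) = p*(p - 3)*(p + 3)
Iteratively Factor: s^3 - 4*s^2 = (s)*(s^2 - 4*s) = s*(s - 4)*(s)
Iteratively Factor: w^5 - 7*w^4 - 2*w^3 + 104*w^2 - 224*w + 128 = (w - 4)*(w^4 - 3*w^3 - 14*w^2 + 48*w - 32) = (w - 4)*(w - 2)*(w^3 - w^2 - 16*w + 16) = (w - 4)^2*(w - 2)*(w^2 + 3*w - 4) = (w - 4)^2*(w - 2)*(w - 1)*(w + 4)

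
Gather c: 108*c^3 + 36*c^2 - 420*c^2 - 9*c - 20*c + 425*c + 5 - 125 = 108*c^3 - 384*c^2 + 396*c - 120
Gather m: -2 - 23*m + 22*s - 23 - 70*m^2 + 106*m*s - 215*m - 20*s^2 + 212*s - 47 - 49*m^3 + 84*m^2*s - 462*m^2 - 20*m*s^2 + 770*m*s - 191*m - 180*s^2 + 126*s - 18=-49*m^3 + m^2*(84*s - 532) + m*(-20*s^2 + 876*s - 429) - 200*s^2 + 360*s - 90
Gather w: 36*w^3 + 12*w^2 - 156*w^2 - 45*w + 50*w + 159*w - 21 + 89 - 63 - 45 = 36*w^3 - 144*w^2 + 164*w - 40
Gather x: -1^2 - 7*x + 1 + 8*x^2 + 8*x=8*x^2 + x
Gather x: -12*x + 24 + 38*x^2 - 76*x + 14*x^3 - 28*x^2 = 14*x^3 + 10*x^2 - 88*x + 24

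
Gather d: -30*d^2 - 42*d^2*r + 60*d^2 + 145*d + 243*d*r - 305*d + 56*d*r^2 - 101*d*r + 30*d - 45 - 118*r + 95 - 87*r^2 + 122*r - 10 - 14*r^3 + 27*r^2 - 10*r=d^2*(30 - 42*r) + d*(56*r^2 + 142*r - 130) - 14*r^3 - 60*r^2 - 6*r + 40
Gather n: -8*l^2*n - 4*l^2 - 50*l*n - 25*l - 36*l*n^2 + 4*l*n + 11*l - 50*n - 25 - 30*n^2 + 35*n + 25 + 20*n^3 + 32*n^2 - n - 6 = -4*l^2 - 14*l + 20*n^3 + n^2*(2 - 36*l) + n*(-8*l^2 - 46*l - 16) - 6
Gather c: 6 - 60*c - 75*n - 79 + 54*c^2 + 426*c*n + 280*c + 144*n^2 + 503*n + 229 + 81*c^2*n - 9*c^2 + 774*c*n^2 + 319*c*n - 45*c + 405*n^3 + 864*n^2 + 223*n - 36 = c^2*(81*n + 45) + c*(774*n^2 + 745*n + 175) + 405*n^3 + 1008*n^2 + 651*n + 120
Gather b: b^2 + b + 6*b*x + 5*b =b^2 + b*(6*x + 6)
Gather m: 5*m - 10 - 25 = 5*m - 35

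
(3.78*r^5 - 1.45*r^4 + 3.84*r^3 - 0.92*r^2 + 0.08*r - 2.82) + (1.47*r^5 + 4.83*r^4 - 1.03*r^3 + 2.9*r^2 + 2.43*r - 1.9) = 5.25*r^5 + 3.38*r^4 + 2.81*r^3 + 1.98*r^2 + 2.51*r - 4.72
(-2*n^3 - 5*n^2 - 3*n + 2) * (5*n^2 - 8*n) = -10*n^5 - 9*n^4 + 25*n^3 + 34*n^2 - 16*n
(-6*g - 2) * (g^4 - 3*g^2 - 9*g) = -6*g^5 - 2*g^4 + 18*g^3 + 60*g^2 + 18*g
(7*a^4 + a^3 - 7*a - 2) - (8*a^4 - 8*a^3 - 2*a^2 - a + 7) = -a^4 + 9*a^3 + 2*a^2 - 6*a - 9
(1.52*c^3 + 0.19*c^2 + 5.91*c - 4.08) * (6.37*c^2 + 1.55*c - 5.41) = 9.6824*c^5 + 3.5663*c^4 + 29.718*c^3 - 17.857*c^2 - 38.2971*c + 22.0728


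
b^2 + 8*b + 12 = (b + 2)*(b + 6)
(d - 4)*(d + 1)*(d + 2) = d^3 - d^2 - 10*d - 8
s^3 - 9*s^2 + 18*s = s*(s - 6)*(s - 3)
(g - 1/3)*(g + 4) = g^2 + 11*g/3 - 4/3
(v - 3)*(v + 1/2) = v^2 - 5*v/2 - 3/2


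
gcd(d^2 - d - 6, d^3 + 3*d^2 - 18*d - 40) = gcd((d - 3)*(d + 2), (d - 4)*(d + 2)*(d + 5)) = d + 2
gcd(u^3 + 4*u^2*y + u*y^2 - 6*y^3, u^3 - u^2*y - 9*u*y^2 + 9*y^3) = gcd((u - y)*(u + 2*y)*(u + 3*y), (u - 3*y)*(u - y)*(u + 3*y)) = -u^2 - 2*u*y + 3*y^2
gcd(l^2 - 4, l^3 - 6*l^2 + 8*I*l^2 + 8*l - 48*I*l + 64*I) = l - 2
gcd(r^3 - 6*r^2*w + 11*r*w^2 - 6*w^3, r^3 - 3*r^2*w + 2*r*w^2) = r^2 - 3*r*w + 2*w^2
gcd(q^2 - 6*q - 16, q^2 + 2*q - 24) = 1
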